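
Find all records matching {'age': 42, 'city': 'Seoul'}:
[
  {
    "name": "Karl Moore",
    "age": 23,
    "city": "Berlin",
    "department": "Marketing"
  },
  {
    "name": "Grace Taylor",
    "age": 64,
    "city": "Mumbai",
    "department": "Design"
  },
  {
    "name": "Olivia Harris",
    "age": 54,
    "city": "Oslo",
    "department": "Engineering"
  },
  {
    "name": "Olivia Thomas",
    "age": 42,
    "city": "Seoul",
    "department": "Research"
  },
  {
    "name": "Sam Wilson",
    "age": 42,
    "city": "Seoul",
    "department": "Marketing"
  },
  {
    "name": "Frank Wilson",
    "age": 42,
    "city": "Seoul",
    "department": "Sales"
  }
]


Search criteria: {'age': 42, 'city': 'Seoul'}

Checking 6 records:
  Karl Moore: {age: 23, city: Berlin}
  Grace Taylor: {age: 64, city: Mumbai}
  Olivia Harris: {age: 54, city: Oslo}
  Olivia Thomas: {age: 42, city: Seoul} <-- MATCH
  Sam Wilson: {age: 42, city: Seoul} <-- MATCH
  Frank Wilson: {age: 42, city: Seoul} <-- MATCH

Matches: ["Olivia Thomas", "Sam Wilson", "Frank Wilson"]

["Olivia Thomas", "Sam Wilson", "Frank Wilson"]


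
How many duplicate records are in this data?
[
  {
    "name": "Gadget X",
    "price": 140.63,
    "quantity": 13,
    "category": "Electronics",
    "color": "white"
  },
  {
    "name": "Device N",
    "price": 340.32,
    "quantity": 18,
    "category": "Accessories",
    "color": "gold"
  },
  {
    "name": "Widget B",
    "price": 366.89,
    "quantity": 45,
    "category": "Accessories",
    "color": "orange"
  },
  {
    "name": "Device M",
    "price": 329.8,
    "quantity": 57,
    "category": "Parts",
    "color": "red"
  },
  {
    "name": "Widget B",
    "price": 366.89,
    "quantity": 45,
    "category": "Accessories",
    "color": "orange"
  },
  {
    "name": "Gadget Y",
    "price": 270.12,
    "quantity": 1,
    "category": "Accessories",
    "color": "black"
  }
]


Checking 6 records for duplicates:

  Row 1: Gadget X ($140.63, qty 13)
  Row 2: Device N ($340.32, qty 18)
  Row 3: Widget B ($366.89, qty 45)
  Row 4: Device M ($329.8, qty 57)
  Row 5: Widget B ($366.89, qty 45) <-- DUPLICATE
  Row 6: Gadget Y ($270.12, qty 1)

Duplicates found: 1
Unique records: 5

1 duplicates, 5 unique


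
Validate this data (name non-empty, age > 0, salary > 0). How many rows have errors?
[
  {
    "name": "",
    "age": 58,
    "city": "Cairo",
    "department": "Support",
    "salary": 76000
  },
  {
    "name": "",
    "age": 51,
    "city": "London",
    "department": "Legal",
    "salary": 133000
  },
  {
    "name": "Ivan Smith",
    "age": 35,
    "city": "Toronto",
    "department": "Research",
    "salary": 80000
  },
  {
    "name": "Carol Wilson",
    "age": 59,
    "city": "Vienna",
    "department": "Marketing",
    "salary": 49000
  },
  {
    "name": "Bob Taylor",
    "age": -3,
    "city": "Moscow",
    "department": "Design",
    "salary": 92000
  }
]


Validating 5 records:
Rules: name non-empty, age > 0, salary > 0

  Row 1 (???): empty name
  Row 2 (???): empty name
  Row 3 (Ivan Smith): OK
  Row 4 (Carol Wilson): OK
  Row 5 (Bob Taylor): negative age: -3

Total errors: 3

3 errors


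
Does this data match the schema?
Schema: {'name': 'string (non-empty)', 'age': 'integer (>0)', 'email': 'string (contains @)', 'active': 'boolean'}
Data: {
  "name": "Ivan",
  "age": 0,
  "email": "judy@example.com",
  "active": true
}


Validating each field against schema:
  name: OK (non-empty string)
  age: FAIL (0 is not > 0)
  email: OK (string with @)
  active: OK (boolean)

Result: INVALID (1 error: age)

INVALID (1 error: age)


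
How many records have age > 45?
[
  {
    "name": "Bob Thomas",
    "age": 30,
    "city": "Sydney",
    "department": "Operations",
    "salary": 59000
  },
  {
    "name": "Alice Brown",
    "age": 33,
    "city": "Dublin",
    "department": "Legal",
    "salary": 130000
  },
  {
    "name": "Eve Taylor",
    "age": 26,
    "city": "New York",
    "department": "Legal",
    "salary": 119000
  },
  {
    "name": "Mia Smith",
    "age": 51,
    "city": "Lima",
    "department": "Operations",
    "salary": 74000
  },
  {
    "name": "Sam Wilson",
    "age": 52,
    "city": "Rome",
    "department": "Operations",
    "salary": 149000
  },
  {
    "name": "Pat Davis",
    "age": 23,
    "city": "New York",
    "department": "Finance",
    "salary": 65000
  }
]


Data: 6 records
Condition: age > 45

Checking each record:
  Bob Thomas: 30
  Alice Brown: 33
  Eve Taylor: 26
  Mia Smith: 51 MATCH
  Sam Wilson: 52 MATCH
  Pat Davis: 23

Count: 2

2


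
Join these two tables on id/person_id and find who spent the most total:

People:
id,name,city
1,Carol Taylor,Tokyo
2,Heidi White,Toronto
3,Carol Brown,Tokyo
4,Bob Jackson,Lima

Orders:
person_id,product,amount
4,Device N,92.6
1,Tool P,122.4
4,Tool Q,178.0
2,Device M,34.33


Join on: people.id = orders.person_id

Joined rows:
  Bob Jackson (Lima) bought Device N for $92.6
  Carol Taylor (Tokyo) bought Tool P for $122.4
  Bob Jackson (Lima) bought Tool Q for $178.0
  Heidi White (Toronto) bought Device M for $34.33

Total per person:
  Bob Jackson: $270.60
  Carol Taylor: $122.40
  Heidi White: $34.33

Top spender: Bob Jackson ($270.60)

Bob Jackson ($270.60)


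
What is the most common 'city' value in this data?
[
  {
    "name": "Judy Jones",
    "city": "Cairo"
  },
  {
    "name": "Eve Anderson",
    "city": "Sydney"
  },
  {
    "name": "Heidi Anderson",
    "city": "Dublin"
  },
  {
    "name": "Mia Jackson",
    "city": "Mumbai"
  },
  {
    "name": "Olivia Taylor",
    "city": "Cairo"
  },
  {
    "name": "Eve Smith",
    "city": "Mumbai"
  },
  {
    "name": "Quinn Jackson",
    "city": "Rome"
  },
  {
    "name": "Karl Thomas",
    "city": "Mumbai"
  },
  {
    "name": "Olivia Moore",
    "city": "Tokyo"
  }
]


Counting 'city' values across 9 records:

  Mumbai: 3 ###
  Cairo: 2 ##
  Sydney: 1 #
  Dublin: 1 #
  Rome: 1 #
  Tokyo: 1 #

Most common: Mumbai (3 times)

Mumbai (3 times)


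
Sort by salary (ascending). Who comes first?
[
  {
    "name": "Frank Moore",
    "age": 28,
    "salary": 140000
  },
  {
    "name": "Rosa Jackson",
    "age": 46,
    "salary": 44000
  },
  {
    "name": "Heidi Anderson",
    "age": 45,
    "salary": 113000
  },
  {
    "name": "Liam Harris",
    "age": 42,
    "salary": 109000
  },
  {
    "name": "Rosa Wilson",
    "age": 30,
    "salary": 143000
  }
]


Sort by: salary (ascending)

Sorted order:
  1. Rosa Jackson (salary = 44000)
  2. Liam Harris (salary = 109000)
  3. Heidi Anderson (salary = 113000)
  4. Frank Moore (salary = 140000)
  5. Rosa Wilson (salary = 143000)

First: Rosa Jackson

Rosa Jackson


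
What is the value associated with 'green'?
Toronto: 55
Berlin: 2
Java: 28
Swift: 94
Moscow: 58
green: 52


Looking up key 'green'
Value: 52

52


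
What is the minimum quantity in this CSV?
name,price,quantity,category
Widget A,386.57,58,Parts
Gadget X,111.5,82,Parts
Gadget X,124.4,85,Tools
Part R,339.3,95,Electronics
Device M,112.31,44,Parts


Computing minimum quantity:
Values: [58, 82, 85, 95, 44]
Min = 44

44


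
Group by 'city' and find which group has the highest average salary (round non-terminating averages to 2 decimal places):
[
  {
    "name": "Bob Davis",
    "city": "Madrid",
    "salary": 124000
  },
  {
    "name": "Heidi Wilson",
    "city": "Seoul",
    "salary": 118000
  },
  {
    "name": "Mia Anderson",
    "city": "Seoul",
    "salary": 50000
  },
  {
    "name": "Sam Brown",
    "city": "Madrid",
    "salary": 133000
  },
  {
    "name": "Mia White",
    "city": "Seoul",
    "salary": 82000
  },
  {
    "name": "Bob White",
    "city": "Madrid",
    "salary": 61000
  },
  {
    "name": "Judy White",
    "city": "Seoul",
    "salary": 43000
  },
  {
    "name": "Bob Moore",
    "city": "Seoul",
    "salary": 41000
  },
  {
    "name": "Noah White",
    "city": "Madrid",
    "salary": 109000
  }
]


Group by: city

Groups:
  Madrid: 4 people, avg salary = 427000/4 = $106750
  Seoul: 5 people, avg salary = 334000/5 = $66800

Highest average salary: Madrid ($106750)

Madrid ($106750)


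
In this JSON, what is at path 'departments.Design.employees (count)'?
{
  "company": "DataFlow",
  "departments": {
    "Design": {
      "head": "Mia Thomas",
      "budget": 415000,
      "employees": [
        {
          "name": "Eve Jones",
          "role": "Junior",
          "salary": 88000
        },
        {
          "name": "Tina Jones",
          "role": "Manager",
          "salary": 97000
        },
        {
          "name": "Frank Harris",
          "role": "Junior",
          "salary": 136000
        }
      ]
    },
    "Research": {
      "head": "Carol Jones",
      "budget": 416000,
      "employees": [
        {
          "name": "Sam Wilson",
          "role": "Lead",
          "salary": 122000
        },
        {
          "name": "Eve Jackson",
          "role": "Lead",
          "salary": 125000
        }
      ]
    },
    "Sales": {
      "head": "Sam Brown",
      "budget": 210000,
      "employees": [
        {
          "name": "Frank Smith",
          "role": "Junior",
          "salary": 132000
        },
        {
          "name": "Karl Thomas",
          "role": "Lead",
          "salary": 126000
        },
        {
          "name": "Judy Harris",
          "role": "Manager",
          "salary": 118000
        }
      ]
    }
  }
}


Path: departments.Design.employees (count)

Navigate:
  -> departments
  -> Design
  -> employees (array, length 3)

3


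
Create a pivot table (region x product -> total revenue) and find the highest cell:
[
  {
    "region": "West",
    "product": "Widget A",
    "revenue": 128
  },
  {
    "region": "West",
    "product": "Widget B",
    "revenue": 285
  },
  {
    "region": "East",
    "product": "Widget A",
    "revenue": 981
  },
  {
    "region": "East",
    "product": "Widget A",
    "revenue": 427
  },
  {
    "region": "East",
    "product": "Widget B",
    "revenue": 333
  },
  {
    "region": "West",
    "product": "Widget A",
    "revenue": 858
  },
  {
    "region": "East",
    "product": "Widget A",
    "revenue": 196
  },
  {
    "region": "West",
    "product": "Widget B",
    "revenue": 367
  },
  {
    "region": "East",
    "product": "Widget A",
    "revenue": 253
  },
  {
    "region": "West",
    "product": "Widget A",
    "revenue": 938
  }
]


Pivot: region (rows) x product (columns) -> total revenue

     Widget A      Widget B    
East          1857           333  
West          1924           652  

Highest: West / Widget A = $1924

West / Widget A = $1924


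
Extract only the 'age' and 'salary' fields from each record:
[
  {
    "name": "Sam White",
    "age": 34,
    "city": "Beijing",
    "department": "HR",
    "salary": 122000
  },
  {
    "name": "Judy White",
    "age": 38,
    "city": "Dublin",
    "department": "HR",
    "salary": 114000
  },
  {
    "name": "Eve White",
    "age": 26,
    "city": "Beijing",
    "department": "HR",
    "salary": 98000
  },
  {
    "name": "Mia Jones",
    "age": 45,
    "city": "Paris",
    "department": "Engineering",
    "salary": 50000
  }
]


Original: 4 records with fields: name, age, city, department, salary
Keep: ['age', 'salary']
Drop: ['name', 'city', 'department']
Result: 4 records, 2 fields each

[
  {
    "age": 34,
    "salary": 122000
  },
  {
    "age": 38,
    "salary": 114000
  },
  {
    "age": 26,
    "salary": 98000
  },
  {
    "age": 45,
    "salary": 50000
  }
]


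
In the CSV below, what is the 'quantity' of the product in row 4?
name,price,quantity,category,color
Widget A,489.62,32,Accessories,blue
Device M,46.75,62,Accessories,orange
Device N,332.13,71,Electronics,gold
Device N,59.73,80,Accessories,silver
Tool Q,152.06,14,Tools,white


Query: Row 4 ('Device N'), column 'quantity'
Value: 80

80


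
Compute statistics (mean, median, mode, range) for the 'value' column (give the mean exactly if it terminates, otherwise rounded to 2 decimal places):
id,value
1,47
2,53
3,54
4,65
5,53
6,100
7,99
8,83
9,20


Data: [47, 53, 54, 65, 53, 100, 99, 83, 20]
Count: 9
Sum: 574
Mean: 574/9 ≈ 63.78 (rounded to 2 decimal places)
Sorted: [20, 47, 53, 53, 54, 65, 83, 99, 100]
Median: 54.0
Mode: 53 (2 times)
Range: 100 - 20 = 80
Min: 20, Max: 100

mean≈63.78, median=54.0, mode=53, range=80


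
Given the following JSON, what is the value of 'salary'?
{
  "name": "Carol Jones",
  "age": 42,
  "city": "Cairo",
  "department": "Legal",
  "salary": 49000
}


Looking up field 'salary'
Value: 49000

49000


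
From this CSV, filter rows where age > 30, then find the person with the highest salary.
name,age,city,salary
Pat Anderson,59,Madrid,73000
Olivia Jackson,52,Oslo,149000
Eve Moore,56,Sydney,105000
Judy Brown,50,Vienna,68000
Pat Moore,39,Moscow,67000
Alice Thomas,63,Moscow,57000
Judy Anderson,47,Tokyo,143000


Filter: age > 30
Sort by: salary (descending)

Filtered records (7):
  Olivia Jackson, age 52, salary $149000
  Judy Anderson, age 47, salary $143000
  Eve Moore, age 56, salary $105000
  Pat Anderson, age 59, salary $73000
  Judy Brown, age 50, salary $68000
  Pat Moore, age 39, salary $67000
  Alice Thomas, age 63, salary $57000

Highest salary: Olivia Jackson ($149000)

Olivia Jackson


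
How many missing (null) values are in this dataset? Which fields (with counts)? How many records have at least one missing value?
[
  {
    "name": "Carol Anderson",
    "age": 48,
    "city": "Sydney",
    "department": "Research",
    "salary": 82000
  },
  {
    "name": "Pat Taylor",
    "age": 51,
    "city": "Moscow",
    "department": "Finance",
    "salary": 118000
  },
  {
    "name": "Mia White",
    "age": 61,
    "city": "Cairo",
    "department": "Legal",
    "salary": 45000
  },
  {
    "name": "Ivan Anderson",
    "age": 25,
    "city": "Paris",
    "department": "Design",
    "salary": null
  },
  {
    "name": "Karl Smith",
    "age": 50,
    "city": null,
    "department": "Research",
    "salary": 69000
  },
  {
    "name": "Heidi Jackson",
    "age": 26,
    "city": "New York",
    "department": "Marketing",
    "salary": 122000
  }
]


Checking for missing (null) values in 6 records:

  Carol Anderson: complete
  Pat Taylor: complete
  Mia White: complete
  Ivan Anderson: salary
  Karl Smith: city
  Heidi Jackson: complete

Per field:
  name: 0 missing
  age: 0 missing
  city: 1 missing
  department: 0 missing
  salary: 1 missing

Total missing values: 2
Records with any missing: 2

2 missing values (city: 1, salary: 1); 2 incomplete records


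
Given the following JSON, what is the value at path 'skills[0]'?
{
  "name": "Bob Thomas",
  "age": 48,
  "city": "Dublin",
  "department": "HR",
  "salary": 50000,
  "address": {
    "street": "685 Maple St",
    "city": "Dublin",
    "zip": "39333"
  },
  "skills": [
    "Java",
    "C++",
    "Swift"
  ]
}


Query: skills[0]
Path: skills -> first element
Value: Java

Java


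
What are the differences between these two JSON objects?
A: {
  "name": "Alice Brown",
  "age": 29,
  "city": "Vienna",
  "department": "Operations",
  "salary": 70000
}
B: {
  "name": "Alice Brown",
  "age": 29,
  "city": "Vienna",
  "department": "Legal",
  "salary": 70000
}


Comparing each field (in key order):
  name: same
  age: same
  city: same
  department: DIFFERENT
  salary: same
Differences:
  department: Operations -> Legal

1 field(s) changed

1 change: department


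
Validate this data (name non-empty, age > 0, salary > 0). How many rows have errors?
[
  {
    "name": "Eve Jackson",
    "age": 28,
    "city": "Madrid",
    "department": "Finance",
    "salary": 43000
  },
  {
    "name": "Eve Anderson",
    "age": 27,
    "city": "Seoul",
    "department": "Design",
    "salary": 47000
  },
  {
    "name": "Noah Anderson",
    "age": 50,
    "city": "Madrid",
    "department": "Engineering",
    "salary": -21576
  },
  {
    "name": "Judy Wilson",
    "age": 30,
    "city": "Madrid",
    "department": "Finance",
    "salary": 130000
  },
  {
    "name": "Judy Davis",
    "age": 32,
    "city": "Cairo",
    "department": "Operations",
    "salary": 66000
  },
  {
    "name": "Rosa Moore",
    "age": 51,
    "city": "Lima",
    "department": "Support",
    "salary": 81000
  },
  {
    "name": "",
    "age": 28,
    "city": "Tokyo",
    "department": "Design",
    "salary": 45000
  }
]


Validating 7 records:
Rules: name non-empty, age > 0, salary > 0

  Row 1 (Eve Jackson): OK
  Row 2 (Eve Anderson): OK
  Row 3 (Noah Anderson): negative salary: -21576
  Row 4 (Judy Wilson): OK
  Row 5 (Judy Davis): OK
  Row 6 (Rosa Moore): OK
  Row 7 (???): empty name

Total errors: 2

2 errors


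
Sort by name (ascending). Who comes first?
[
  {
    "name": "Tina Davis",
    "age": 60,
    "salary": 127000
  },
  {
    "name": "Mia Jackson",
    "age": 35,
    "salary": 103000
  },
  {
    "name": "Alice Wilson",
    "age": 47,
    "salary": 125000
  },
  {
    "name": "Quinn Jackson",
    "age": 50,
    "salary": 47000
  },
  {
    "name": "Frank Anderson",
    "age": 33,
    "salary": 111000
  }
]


Sort by: name (ascending)

Sorted order:
  1. Alice Wilson (name = Alice Wilson)
  2. Frank Anderson (name = Frank Anderson)
  3. Mia Jackson (name = Mia Jackson)
  4. Quinn Jackson (name = Quinn Jackson)
  5. Tina Davis (name = Tina Davis)

First: Alice Wilson

Alice Wilson


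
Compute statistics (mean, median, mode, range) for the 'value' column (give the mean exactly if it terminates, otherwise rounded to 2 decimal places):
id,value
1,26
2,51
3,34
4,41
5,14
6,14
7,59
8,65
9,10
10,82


Data: [26, 51, 34, 41, 14, 14, 59, 65, 10, 82]
Count: 10
Sum: 396
Mean: 396/10 = 39.6
Sorted: [10, 14, 14, 26, 34, 41, 51, 59, 65, 82]
Median: 37.5
Mode: 14 (2 times)
Range: 82 - 10 = 72
Min: 10, Max: 82

mean=39.6, median=37.5, mode=14, range=72


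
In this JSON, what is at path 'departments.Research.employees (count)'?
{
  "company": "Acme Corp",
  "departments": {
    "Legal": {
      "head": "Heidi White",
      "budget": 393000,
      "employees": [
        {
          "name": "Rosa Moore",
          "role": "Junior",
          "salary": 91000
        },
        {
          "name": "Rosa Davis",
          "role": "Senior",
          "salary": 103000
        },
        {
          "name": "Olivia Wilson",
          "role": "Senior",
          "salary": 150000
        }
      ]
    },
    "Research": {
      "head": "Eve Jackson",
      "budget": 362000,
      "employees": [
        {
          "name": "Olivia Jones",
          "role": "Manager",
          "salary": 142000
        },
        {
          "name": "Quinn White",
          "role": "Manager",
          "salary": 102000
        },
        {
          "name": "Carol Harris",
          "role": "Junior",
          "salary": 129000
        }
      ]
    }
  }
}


Path: departments.Research.employees (count)

Navigate:
  -> departments
  -> Research
  -> employees (array, length 3)

3


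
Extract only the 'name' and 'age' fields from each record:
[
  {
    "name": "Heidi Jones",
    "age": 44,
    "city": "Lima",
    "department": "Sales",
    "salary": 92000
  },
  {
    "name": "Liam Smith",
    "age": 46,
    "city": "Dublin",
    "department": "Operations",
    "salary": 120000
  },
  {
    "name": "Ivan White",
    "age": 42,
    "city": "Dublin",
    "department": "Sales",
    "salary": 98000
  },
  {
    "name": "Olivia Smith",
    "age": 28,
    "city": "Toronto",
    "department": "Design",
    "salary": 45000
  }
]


Original: 4 records with fields: name, age, city, department, salary
Keep: ['name', 'age']
Drop: ['city', 'department', 'salary']
Result: 4 records, 2 fields each

[
  {
    "name": "Heidi Jones",
    "age": 44
  },
  {
    "name": "Liam Smith",
    "age": 46
  },
  {
    "name": "Ivan White",
    "age": 42
  },
  {
    "name": "Olivia Smith",
    "age": 28
  }
]


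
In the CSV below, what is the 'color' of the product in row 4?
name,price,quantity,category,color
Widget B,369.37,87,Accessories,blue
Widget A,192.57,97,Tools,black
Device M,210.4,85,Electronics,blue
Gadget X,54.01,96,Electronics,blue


Query: Row 4 ('Gadget X'), column 'color'
Value: blue

blue


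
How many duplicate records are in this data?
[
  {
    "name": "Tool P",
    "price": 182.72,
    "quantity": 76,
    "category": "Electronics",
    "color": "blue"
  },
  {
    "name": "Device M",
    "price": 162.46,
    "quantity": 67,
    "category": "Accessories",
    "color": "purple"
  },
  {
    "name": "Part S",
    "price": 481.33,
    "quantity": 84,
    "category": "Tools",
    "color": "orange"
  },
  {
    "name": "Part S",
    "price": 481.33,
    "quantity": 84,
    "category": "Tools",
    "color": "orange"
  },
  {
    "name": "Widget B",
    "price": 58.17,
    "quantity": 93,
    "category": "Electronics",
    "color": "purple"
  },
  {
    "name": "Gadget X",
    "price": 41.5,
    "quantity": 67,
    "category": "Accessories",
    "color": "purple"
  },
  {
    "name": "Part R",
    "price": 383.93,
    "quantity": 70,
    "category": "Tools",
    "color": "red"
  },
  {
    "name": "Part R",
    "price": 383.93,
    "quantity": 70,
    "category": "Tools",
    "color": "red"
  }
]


Checking 8 records for duplicates:

  Row 1: Tool P ($182.72, qty 76)
  Row 2: Device M ($162.46, qty 67)
  Row 3: Part S ($481.33, qty 84)
  Row 4: Part S ($481.33, qty 84) <-- DUPLICATE
  Row 5: Widget B ($58.17, qty 93)
  Row 6: Gadget X ($41.5, qty 67)
  Row 7: Part R ($383.93, qty 70)
  Row 8: Part R ($383.93, qty 70) <-- DUPLICATE

Duplicates found: 2
Unique records: 6

2 duplicates, 6 unique


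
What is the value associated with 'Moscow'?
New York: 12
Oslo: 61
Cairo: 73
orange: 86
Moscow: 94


Looking up key 'Moscow'
Value: 94

94


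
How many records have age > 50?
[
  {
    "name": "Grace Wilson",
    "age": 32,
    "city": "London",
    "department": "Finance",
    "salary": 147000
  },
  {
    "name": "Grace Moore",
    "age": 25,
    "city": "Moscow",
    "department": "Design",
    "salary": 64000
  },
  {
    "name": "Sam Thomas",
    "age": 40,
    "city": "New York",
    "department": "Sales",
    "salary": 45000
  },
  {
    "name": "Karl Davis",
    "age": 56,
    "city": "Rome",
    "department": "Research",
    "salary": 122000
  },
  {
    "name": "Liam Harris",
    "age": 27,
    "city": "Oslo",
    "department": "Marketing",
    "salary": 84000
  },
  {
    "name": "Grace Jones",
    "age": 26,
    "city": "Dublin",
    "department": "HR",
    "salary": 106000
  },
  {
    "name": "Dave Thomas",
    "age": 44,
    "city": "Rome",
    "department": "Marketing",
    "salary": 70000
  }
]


Data: 7 records
Condition: age > 50

Checking each record:
  Grace Wilson: 32
  Grace Moore: 25
  Sam Thomas: 40
  Karl Davis: 56 MATCH
  Liam Harris: 27
  Grace Jones: 26
  Dave Thomas: 44

Count: 1

1


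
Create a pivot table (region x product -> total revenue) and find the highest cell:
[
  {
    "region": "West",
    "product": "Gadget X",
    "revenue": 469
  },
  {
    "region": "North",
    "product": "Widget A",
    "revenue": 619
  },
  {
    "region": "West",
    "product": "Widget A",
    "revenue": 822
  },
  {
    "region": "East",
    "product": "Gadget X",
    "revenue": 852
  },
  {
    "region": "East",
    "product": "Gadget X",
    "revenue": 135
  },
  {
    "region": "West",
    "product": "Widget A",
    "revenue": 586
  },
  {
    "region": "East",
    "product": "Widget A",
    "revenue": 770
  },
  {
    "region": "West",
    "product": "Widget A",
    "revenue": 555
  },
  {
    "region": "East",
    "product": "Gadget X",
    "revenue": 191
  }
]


Pivot: region (rows) x product (columns) -> total revenue

     Gadget X      Widget A    
East          1178           770  
North            0           619  
West           469          1963  

Highest: West / Widget A = $1963

West / Widget A = $1963


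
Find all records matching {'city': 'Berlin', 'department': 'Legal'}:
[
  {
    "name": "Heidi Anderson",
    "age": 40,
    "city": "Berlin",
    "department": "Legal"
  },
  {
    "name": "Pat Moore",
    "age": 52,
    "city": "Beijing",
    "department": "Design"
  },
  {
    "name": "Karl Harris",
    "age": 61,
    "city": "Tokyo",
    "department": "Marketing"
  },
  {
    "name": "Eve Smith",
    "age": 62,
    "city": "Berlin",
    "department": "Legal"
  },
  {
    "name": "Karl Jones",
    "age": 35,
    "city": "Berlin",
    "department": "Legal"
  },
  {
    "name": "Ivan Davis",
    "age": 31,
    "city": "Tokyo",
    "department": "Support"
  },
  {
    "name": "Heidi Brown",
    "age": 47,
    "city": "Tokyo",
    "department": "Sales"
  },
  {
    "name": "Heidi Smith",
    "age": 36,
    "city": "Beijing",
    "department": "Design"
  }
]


Search criteria: {'city': 'Berlin', 'department': 'Legal'}

Checking 8 records:
  Heidi Anderson: {city: Berlin, department: Legal} <-- MATCH
  Pat Moore: {city: Beijing, department: Design}
  Karl Harris: {city: Tokyo, department: Marketing}
  Eve Smith: {city: Berlin, department: Legal} <-- MATCH
  Karl Jones: {city: Berlin, department: Legal} <-- MATCH
  Ivan Davis: {city: Tokyo, department: Support}
  Heidi Brown: {city: Tokyo, department: Sales}
  Heidi Smith: {city: Beijing, department: Design}

Matches: ["Heidi Anderson", "Eve Smith", "Karl Jones"]

["Heidi Anderson", "Eve Smith", "Karl Jones"]


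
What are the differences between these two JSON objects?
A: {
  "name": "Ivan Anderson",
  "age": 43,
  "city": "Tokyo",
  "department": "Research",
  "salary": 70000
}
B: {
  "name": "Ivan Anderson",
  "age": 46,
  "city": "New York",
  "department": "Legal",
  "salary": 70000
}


Comparing each field (in key order):
  name: same
  age: DIFFERENT
  city: DIFFERENT
  department: DIFFERENT
  salary: same
Differences:
  age: 43 -> 46
  city: Tokyo -> New York
  department: Research -> Legal

3 field(s) changed

3 changes: age, city, department


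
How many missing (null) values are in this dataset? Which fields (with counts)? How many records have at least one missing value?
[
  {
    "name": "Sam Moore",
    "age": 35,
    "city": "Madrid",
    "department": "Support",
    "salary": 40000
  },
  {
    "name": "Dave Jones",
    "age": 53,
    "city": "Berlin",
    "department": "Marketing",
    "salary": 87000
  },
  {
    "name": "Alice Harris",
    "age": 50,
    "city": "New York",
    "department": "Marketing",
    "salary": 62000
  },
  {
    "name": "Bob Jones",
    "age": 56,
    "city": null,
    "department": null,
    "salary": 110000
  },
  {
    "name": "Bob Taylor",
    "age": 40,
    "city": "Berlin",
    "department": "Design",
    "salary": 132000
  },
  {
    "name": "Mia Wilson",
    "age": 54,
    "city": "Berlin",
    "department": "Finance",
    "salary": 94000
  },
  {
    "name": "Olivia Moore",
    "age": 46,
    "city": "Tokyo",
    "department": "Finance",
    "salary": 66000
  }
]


Checking for missing (null) values in 7 records:

  Sam Moore: complete
  Dave Jones: complete
  Alice Harris: complete
  Bob Jones: city, department
  Bob Taylor: complete
  Mia Wilson: complete
  Olivia Moore: complete

Per field:
  name: 0 missing
  age: 0 missing
  city: 1 missing
  department: 1 missing
  salary: 0 missing

Total missing values: 2
Records with any missing: 1

2 missing values (city: 1, department: 1); 1 incomplete records


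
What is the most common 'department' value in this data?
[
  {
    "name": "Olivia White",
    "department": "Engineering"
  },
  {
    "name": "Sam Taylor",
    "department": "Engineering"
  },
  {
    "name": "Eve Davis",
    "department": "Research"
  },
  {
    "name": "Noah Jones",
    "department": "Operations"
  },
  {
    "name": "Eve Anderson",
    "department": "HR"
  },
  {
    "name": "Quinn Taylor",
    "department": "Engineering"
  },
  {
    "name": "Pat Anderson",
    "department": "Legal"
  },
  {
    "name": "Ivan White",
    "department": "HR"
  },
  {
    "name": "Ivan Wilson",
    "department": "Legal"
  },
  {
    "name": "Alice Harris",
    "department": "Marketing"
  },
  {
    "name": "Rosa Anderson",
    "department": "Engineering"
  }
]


Counting 'department' values across 11 records:

  Engineering: 4 ####
  HR: 2 ##
  Legal: 2 ##
  Research: 1 #
  Operations: 1 #
  Marketing: 1 #

Most common: Engineering (4 times)

Engineering (4 times)


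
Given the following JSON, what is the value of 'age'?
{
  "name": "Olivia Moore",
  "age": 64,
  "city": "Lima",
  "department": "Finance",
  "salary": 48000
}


Looking up field 'age'
Value: 64

64


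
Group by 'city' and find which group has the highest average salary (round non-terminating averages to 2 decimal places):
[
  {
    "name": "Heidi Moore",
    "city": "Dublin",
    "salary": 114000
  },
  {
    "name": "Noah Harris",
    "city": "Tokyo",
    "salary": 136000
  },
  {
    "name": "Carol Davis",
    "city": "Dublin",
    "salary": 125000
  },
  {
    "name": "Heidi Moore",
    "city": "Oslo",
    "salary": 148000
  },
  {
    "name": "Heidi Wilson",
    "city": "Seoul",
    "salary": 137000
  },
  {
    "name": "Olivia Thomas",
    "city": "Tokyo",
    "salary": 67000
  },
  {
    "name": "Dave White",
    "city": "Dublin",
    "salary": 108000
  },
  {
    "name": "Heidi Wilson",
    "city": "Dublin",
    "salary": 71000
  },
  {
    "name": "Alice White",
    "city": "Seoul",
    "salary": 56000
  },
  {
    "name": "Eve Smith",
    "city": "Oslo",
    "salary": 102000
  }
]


Group by: city

Groups:
  Dublin: 4 people, avg salary = 418000/4 = $104500
  Oslo: 2 people, avg salary = 250000/2 = $125000
  Seoul: 2 people, avg salary = 193000/2 = $96500
  Tokyo: 2 people, avg salary = 203000/2 = $101500

Highest average salary: Oslo ($125000)

Oslo ($125000)


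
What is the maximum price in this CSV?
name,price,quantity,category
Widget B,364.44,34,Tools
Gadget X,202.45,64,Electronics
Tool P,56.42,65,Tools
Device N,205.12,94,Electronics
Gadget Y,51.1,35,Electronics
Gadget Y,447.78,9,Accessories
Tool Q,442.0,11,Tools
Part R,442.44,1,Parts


Computing maximum price:
Values: [364.44, 202.45, 56.42, 205.12, 51.1, 447.78, 442.0, 442.44]
Max = 447.78

447.78


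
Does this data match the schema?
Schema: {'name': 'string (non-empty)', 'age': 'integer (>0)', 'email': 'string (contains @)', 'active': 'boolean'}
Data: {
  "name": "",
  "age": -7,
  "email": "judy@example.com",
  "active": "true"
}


Validating each field against schema:
  name: FAIL ("" is an empty string)
  age: FAIL (-7 is not > 0)
  email: OK (string with @)
  active: FAIL ("true" is not a boolean)

Result: INVALID (3 errors: name, age, active)

INVALID (3 errors: name, age, active)


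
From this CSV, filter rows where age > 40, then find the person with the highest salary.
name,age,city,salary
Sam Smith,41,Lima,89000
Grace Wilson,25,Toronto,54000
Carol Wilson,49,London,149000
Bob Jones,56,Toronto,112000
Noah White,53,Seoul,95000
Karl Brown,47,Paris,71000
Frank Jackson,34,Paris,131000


Filter: age > 40
Sort by: salary (descending)

Filtered records (5):
  Carol Wilson, age 49, salary $149000
  Bob Jones, age 56, salary $112000
  Noah White, age 53, salary $95000
  Sam Smith, age 41, salary $89000
  Karl Brown, age 47, salary $71000

Highest salary: Carol Wilson ($149000)

Carol Wilson


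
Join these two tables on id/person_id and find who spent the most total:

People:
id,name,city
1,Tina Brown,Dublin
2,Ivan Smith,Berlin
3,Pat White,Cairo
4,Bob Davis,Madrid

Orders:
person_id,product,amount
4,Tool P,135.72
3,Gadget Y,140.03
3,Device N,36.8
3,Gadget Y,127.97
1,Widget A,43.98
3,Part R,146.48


Join on: people.id = orders.person_id

Joined rows:
  Bob Davis (Madrid) bought Tool P for $135.72
  Pat White (Cairo) bought Gadget Y for $140.03
  Pat White (Cairo) bought Device N for $36.8
  Pat White (Cairo) bought Gadget Y for $127.97
  Tina Brown (Dublin) bought Widget A for $43.98
  Pat White (Cairo) bought Part R for $146.48

Total per person:
  Pat White: $451.28
  Bob Davis: $135.72
  Tina Brown: $43.98

Top spender: Pat White ($451.28)

Pat White ($451.28)


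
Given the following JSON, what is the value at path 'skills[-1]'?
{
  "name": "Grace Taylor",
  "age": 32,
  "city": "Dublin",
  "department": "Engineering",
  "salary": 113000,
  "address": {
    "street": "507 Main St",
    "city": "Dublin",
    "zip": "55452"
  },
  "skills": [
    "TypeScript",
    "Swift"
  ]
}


Query: skills[-1]
Path: skills -> last element
Value: Swift

Swift


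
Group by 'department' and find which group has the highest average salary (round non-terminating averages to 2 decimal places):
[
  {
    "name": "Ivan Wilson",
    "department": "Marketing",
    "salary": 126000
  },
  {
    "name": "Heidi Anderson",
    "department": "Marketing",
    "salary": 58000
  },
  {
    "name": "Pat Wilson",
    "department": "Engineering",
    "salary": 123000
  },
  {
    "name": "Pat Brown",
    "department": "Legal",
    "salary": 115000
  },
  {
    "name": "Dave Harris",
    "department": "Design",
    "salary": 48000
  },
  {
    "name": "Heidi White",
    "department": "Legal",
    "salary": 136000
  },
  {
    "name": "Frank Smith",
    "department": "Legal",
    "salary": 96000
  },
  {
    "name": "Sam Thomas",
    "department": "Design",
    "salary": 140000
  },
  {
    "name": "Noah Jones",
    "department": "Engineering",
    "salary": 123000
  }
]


Group by: department

Groups:
  Design: 2 people, avg salary = 188000/2 = $94000
  Engineering: 2 people, avg salary = 246000/2 = $123000
  Legal: 3 people, avg salary = 347000/3 ≈ $115666.67
  Marketing: 2 people, avg salary = 184000/2 = $92000

Highest average salary: Engineering ($123000)

Engineering ($123000)


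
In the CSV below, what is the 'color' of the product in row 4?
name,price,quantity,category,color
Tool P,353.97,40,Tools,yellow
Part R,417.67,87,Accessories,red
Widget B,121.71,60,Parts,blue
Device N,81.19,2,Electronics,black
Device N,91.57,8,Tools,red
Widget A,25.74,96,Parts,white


Query: Row 4 ('Device N'), column 'color'
Value: black

black


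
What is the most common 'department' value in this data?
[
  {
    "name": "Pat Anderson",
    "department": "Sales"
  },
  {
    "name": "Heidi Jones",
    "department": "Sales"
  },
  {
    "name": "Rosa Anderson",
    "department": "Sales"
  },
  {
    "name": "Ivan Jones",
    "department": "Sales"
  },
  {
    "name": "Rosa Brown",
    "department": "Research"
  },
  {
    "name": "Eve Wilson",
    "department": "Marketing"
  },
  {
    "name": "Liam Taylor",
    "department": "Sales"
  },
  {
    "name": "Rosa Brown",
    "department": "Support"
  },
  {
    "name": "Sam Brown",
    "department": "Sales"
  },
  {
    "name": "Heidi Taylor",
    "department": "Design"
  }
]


Counting 'department' values across 10 records:

  Sales: 6 ######
  Research: 1 #
  Marketing: 1 #
  Support: 1 #
  Design: 1 #

Most common: Sales (6 times)

Sales (6 times)


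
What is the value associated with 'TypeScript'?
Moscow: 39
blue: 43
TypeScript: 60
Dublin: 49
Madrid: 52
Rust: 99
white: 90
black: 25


Looking up key 'TypeScript'
Value: 60

60


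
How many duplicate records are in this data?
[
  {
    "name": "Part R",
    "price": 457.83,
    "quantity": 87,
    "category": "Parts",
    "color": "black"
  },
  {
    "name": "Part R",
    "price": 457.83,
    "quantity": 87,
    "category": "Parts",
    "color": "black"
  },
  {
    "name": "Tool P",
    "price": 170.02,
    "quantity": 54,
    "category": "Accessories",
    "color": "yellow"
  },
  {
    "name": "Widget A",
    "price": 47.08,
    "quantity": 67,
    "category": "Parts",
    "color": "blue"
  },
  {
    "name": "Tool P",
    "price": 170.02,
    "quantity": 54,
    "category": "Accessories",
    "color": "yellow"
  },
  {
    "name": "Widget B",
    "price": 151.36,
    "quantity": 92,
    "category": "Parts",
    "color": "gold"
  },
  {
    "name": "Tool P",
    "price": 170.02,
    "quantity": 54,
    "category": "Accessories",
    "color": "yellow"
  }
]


Checking 7 records for duplicates:

  Row 1: Part R ($457.83, qty 87)
  Row 2: Part R ($457.83, qty 87) <-- DUPLICATE
  Row 3: Tool P ($170.02, qty 54)
  Row 4: Widget A ($47.08, qty 67)
  Row 5: Tool P ($170.02, qty 54) <-- DUPLICATE
  Row 6: Widget B ($151.36, qty 92)
  Row 7: Tool P ($170.02, qty 54) <-- DUPLICATE

Duplicates found: 3
Unique records: 4

3 duplicates, 4 unique


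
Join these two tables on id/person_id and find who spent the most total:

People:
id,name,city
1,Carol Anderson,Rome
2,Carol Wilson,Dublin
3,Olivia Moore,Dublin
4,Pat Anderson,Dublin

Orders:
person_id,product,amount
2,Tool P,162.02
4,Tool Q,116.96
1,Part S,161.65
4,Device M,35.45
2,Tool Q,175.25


Join on: people.id = orders.person_id

Joined rows:
  Carol Wilson (Dublin) bought Tool P for $162.02
  Pat Anderson (Dublin) bought Tool Q for $116.96
  Carol Anderson (Rome) bought Part S for $161.65
  Pat Anderson (Dublin) bought Device M for $35.45
  Carol Wilson (Dublin) bought Tool Q for $175.25

Total per person:
  Carol Wilson: $337.27
  Carol Anderson: $161.65
  Pat Anderson: $152.41

Top spender: Carol Wilson ($337.27)

Carol Wilson ($337.27)


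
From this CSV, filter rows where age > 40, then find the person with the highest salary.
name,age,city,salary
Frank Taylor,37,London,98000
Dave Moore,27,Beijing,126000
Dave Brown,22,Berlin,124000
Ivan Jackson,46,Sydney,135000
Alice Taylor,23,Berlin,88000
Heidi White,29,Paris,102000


Filter: age > 40
Sort by: salary (descending)

Filtered records (1):
  Ivan Jackson, age 46, salary $135000

Highest salary: Ivan Jackson ($135000)

Ivan Jackson


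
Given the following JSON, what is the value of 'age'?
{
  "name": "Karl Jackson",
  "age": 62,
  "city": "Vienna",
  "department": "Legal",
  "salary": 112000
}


Looking up field 'age'
Value: 62

62


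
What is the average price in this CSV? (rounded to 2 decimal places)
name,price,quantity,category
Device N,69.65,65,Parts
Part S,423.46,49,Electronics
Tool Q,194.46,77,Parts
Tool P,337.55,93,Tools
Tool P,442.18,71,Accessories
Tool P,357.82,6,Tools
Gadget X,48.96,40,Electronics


Computing average price:
Values: [69.65, 423.46, 194.46, 337.55, 442.18, 357.82, 48.96]
Sum = 1874.08
Count = 7
Average = 1874.08/7 ≈ 267.73 (rounded to 2 decimal places)

267.73


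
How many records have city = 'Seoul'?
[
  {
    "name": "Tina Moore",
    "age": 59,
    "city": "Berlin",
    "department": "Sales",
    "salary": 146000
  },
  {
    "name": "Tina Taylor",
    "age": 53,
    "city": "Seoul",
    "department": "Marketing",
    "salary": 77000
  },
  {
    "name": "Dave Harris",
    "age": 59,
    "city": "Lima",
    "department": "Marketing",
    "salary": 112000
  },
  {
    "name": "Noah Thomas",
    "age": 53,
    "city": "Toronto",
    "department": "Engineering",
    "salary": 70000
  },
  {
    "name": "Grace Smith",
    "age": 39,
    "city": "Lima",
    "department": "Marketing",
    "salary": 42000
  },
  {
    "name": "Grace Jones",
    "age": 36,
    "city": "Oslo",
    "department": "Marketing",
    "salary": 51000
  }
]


Data: 6 records
Condition: city = 'Seoul'

Checking each record:
  Tina Moore: Berlin
  Tina Taylor: Seoul MATCH
  Dave Harris: Lima
  Noah Thomas: Toronto
  Grace Smith: Lima
  Grace Jones: Oslo

Count: 1

1


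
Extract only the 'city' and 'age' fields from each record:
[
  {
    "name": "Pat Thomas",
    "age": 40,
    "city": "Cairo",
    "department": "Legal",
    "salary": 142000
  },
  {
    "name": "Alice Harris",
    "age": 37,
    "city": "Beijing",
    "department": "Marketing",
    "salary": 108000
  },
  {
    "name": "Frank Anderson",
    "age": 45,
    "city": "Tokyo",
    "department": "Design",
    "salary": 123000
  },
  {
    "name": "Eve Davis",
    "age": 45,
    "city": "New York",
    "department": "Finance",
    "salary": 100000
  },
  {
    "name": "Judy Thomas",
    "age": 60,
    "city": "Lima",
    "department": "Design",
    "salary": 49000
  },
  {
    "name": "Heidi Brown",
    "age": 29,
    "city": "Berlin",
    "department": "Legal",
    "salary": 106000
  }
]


Original: 6 records with fields: name, age, city, department, salary
Keep: ['city', 'age']
Drop: ['name', 'department', 'salary']
Result: 6 records, 2 fields each

[
  {
    "city": "Cairo",
    "age": 40
  },
  {
    "city": "Beijing",
    "age": 37
  },
  {
    "city": "Tokyo",
    "age": 45
  },
  {
    "city": "New York",
    "age": 45
  },
  {
    "city": "Lima",
    "age": 60
  },
  {
    "city": "Berlin",
    "age": 29
  }
]
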